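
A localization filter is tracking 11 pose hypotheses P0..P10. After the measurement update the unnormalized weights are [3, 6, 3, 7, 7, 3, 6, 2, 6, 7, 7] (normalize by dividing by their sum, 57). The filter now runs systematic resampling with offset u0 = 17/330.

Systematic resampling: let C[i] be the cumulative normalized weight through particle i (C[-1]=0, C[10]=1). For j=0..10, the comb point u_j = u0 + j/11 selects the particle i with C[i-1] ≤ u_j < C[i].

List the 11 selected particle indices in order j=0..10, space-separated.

0 1 3 3 4 5 6 8 9 9 10

C = [1/19, 3/19, 4/19, 1/3, 26/57, 29/57, 35/57, 37/57, 43/57, 50/57, 1]
j=0: u_0=17/330 ∈ [0, 1/19) → index 0
j=1: u_1=47/330 ∈ [1/19, 3/19) → index 1
j=2: u_2=7/30 ∈ [4/19, 1/3) → index 3
j=3: u_3=107/330 ∈ [4/19, 1/3) → index 3
j=4: u_4=137/330 ∈ [1/3, 26/57) → index 4
j=5: u_5=167/330 ∈ [26/57, 29/57) → index 5
j=6: u_6=197/330 ∈ [29/57, 35/57) → index 6
j=7: u_7=227/330 ∈ [37/57, 43/57) → index 8
j=8: u_8=257/330 ∈ [43/57, 50/57) → index 9
j=9: u_9=287/330 ∈ [43/57, 50/57) → index 9
j=10: u_10=317/330 ∈ [50/57, 1) → index 10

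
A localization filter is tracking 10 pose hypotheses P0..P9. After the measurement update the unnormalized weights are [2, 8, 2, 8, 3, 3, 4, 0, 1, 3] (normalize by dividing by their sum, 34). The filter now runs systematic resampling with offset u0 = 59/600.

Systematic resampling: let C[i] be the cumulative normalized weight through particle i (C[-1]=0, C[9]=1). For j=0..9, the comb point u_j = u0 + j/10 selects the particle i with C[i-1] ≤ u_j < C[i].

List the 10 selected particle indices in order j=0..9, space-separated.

C = [1/17, 5/17, 6/17, 10/17, 23/34, 13/17, 15/17, 15/17, 31/34, 1]
j=0: u_0=59/600 ∈ [1/17, 5/17) → index 1
j=1: u_1=119/600 ∈ [1/17, 5/17) → index 1
j=2: u_2=179/600 ∈ [5/17, 6/17) → index 2
j=3: u_3=239/600 ∈ [6/17, 10/17) → index 3
j=4: u_4=299/600 ∈ [6/17, 10/17) → index 3
j=5: u_5=359/600 ∈ [10/17, 23/34) → index 4
j=6: u_6=419/600 ∈ [23/34, 13/17) → index 5
j=7: u_7=479/600 ∈ [13/17, 15/17) → index 6
j=8: u_8=539/600 ∈ [15/17, 31/34) → index 8
j=9: u_9=599/600 ∈ [31/34, 1) → index 9

1 1 2 3 3 4 5 6 8 9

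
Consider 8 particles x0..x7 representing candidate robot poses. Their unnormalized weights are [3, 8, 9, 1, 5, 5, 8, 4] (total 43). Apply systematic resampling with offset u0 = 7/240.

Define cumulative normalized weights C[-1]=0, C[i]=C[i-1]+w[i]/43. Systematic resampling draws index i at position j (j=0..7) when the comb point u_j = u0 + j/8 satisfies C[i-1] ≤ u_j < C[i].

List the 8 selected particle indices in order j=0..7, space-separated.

0 1 2 2 4 5 6 6

C = [3/43, 11/43, 20/43, 21/43, 26/43, 31/43, 39/43, 1]
j=0: u_0=7/240 ∈ [0, 3/43) → index 0
j=1: u_1=37/240 ∈ [3/43, 11/43) → index 1
j=2: u_2=67/240 ∈ [11/43, 20/43) → index 2
j=3: u_3=97/240 ∈ [11/43, 20/43) → index 2
j=4: u_4=127/240 ∈ [21/43, 26/43) → index 4
j=5: u_5=157/240 ∈ [26/43, 31/43) → index 5
j=6: u_6=187/240 ∈ [31/43, 39/43) → index 6
j=7: u_7=217/240 ∈ [31/43, 39/43) → index 6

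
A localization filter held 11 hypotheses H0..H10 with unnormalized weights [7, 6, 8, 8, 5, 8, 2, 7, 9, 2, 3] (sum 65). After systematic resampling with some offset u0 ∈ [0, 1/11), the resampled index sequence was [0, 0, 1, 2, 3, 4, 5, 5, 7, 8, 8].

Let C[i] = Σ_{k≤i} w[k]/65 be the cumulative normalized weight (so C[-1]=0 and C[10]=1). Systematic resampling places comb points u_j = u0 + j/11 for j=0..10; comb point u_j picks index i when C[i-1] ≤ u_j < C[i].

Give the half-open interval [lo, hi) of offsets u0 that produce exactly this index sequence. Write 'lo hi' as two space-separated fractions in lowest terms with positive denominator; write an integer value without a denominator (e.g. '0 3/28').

C = [7/65, 1/5, 21/65, 29/65, 34/65, 42/65, 44/65, 51/65, 12/13, 62/65, 1]
j=0 picked index 0: u0 ∈ [0, 7/65)
j=1 picked index 0: u0 ∈ [-1/11, 12/715)
j=2 picked index 1: u0 ∈ [-53/715, 1/55)
j=3 picked index 2: u0 ∈ [-4/55, 36/715)
j=4 picked index 3: u0 ∈ [-29/715, 59/715)
j=5 picked index 4: u0 ∈ [-6/715, 49/715)
j=6 picked index 5: u0 ∈ [-16/715, 72/715)
j=7 picked index 5: u0 ∈ [-81/715, 7/715)
j=8 picked index 7: u0 ∈ [-36/715, 41/715)
j=9 picked index 8: u0 ∈ [-24/715, 15/143)
j=10 picked index 8: u0 ∈ [-89/715, 2/143)
intersection: [0, 7/715)

0 7/715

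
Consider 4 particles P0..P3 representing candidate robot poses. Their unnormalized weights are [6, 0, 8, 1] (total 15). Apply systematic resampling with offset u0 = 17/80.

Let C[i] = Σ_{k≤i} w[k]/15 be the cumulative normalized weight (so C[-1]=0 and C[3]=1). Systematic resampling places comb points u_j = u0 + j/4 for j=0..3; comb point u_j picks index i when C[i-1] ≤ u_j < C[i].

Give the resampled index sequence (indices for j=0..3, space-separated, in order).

C = [2/5, 2/5, 14/15, 1]
j=0: u_0=17/80 ∈ [0, 2/5) → index 0
j=1: u_1=37/80 ∈ [2/5, 14/15) → index 2
j=2: u_2=57/80 ∈ [2/5, 14/15) → index 2
j=3: u_3=77/80 ∈ [14/15, 1) → index 3

0 2 2 3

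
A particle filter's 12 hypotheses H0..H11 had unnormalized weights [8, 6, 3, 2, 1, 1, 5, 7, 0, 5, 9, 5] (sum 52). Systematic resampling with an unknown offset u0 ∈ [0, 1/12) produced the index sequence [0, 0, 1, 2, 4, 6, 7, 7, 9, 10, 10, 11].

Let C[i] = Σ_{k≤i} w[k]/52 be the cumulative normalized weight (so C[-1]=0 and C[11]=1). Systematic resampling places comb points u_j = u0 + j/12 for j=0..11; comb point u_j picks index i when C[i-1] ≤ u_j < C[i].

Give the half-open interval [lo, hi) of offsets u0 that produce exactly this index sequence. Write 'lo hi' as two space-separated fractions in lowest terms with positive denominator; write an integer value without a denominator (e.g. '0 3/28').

C = [2/13, 7/26, 17/52, 19/52, 5/13, 21/52, 1/2, 33/52, 33/52, 19/26, 47/52, 1]
j=0 picked index 0: u0 ∈ [0, 2/13)
j=1 picked index 0: u0 ∈ [-1/12, 11/156)
j=2 picked index 1: u0 ∈ [-1/78, 4/39)
j=3 picked index 2: u0 ∈ [1/52, 1/13)
j=4 picked index 4: u0 ∈ [5/156, 2/39)
j=5 picked index 6: u0 ∈ [-1/78, 1/12)
j=6 picked index 7: u0 ∈ [0, 7/52)
j=7 picked index 7: u0 ∈ [-1/12, 2/39)
j=8 picked index 9: u0 ∈ [-5/156, 5/78)
j=9 picked index 10: u0 ∈ [-1/52, 2/13)
j=10 picked index 10: u0 ∈ [-4/39, 11/156)
j=11 picked index 11: u0 ∈ [-1/78, 1/12)
intersection: [5/156, 2/39)

5/156 2/39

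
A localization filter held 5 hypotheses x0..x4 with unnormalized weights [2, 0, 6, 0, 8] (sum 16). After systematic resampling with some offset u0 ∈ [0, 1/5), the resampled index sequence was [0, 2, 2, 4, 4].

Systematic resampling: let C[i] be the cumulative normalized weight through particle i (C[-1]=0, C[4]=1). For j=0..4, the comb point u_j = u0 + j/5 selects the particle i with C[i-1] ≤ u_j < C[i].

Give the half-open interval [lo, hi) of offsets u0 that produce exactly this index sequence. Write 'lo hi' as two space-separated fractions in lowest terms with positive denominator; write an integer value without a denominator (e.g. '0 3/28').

0 1/10

C = [1/8, 1/8, 1/2, 1/2, 1]
j=0 picked index 0: u0 ∈ [0, 1/8)
j=1 picked index 2: u0 ∈ [-3/40, 3/10)
j=2 picked index 2: u0 ∈ [-11/40, 1/10)
j=3 picked index 4: u0 ∈ [-1/10, 2/5)
j=4 picked index 4: u0 ∈ [-3/10, 1/5)
intersection: [0, 1/10)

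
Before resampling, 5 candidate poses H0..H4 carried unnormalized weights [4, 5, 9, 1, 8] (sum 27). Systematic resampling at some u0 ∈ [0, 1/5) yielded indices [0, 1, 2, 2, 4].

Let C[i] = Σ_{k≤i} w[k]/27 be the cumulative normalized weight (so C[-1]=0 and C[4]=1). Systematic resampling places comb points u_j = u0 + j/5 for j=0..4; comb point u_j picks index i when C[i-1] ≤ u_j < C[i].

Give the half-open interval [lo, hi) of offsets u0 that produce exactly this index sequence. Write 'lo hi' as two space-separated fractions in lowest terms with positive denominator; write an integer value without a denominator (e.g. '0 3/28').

0 1/15

C = [4/27, 1/3, 2/3, 19/27, 1]
j=0 picked index 0: u0 ∈ [0, 4/27)
j=1 picked index 1: u0 ∈ [-7/135, 2/15)
j=2 picked index 2: u0 ∈ [-1/15, 4/15)
j=3 picked index 2: u0 ∈ [-4/15, 1/15)
j=4 picked index 4: u0 ∈ [-13/135, 1/5)
intersection: [0, 1/15)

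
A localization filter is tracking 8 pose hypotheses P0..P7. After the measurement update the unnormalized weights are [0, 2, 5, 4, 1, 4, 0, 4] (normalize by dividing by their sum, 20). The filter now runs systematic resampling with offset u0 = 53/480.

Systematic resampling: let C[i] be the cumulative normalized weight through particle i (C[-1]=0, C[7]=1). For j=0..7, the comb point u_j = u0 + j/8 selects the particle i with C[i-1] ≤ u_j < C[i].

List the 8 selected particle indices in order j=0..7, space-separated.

2 2 3 3 5 5 7 7

C = [0, 1/10, 7/20, 11/20, 3/5, 4/5, 4/5, 1]
j=0: u_0=53/480 ∈ [1/10, 7/20) → index 2
j=1: u_1=113/480 ∈ [1/10, 7/20) → index 2
j=2: u_2=173/480 ∈ [7/20, 11/20) → index 3
j=3: u_3=233/480 ∈ [7/20, 11/20) → index 3
j=4: u_4=293/480 ∈ [3/5, 4/5) → index 5
j=5: u_5=353/480 ∈ [3/5, 4/5) → index 5
j=6: u_6=413/480 ∈ [4/5, 1) → index 7
j=7: u_7=473/480 ∈ [4/5, 1) → index 7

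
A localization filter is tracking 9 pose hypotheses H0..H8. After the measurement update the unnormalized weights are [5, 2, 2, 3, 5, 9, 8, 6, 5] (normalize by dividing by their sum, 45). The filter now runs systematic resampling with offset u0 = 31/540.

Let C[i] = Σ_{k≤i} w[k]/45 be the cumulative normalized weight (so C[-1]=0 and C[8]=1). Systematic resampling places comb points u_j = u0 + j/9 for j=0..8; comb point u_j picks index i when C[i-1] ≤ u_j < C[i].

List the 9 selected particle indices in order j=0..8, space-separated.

0 2 4 5 5 6 6 7 8

C = [1/9, 7/45, 1/5, 4/15, 17/45, 26/45, 34/45, 8/9, 1]
j=0: u_0=31/540 ∈ [0, 1/9) → index 0
j=1: u_1=91/540 ∈ [7/45, 1/5) → index 2
j=2: u_2=151/540 ∈ [4/15, 17/45) → index 4
j=3: u_3=211/540 ∈ [17/45, 26/45) → index 5
j=4: u_4=271/540 ∈ [17/45, 26/45) → index 5
j=5: u_5=331/540 ∈ [26/45, 34/45) → index 6
j=6: u_6=391/540 ∈ [26/45, 34/45) → index 6
j=7: u_7=451/540 ∈ [34/45, 8/9) → index 7
j=8: u_8=511/540 ∈ [8/9, 1) → index 8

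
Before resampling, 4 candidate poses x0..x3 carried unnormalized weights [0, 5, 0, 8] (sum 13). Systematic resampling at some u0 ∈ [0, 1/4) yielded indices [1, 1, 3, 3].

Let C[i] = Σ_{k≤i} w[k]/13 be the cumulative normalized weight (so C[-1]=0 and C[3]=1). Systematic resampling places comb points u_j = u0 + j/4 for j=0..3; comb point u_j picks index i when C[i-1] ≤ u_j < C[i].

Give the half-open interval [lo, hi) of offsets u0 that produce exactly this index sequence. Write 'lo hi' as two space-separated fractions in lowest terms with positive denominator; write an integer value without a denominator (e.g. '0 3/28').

0 7/52

C = [0, 5/13, 5/13, 1]
j=0 picked index 1: u0 ∈ [0, 5/13)
j=1 picked index 1: u0 ∈ [-1/4, 7/52)
j=2 picked index 3: u0 ∈ [-3/26, 1/2)
j=3 picked index 3: u0 ∈ [-19/52, 1/4)
intersection: [0, 7/52)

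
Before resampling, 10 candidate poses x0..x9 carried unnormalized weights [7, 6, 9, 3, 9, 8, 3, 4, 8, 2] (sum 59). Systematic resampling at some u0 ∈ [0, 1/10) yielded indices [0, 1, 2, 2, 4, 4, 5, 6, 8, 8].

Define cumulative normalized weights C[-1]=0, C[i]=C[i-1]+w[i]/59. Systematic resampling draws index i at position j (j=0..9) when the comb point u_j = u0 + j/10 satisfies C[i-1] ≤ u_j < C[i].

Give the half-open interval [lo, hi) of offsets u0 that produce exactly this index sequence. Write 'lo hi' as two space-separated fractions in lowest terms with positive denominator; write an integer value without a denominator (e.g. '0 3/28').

C = [7/59, 13/59, 22/59, 25/59, 34/59, 42/59, 45/59, 49/59, 57/59, 1]
j=0 picked index 0: u0 ∈ [0, 7/59)
j=1 picked index 1: u0 ∈ [11/590, 71/590)
j=2 picked index 2: u0 ∈ [6/295, 51/295)
j=3 picked index 2: u0 ∈ [-47/590, 43/590)
j=4 picked index 4: u0 ∈ [7/295, 52/295)
j=5 picked index 4: u0 ∈ [-9/118, 9/118)
j=6 picked index 5: u0 ∈ [-7/295, 33/295)
j=7 picked index 6: u0 ∈ [7/590, 37/590)
j=8 picked index 8: u0 ∈ [9/295, 49/295)
j=9 picked index 8: u0 ∈ [-41/590, 39/590)
intersection: [9/295, 37/590)

9/295 37/590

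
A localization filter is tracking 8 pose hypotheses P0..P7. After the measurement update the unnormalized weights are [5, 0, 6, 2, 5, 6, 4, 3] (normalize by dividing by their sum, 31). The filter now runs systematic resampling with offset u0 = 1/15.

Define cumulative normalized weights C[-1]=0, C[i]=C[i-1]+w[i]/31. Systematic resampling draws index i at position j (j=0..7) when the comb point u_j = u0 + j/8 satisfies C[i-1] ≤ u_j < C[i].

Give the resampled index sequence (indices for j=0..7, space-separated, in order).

0 2 2 4 4 5 6 7

C = [5/31, 5/31, 11/31, 13/31, 18/31, 24/31, 28/31, 1]
j=0: u_0=1/15 ∈ [0, 5/31) → index 0
j=1: u_1=23/120 ∈ [5/31, 11/31) → index 2
j=2: u_2=19/60 ∈ [5/31, 11/31) → index 2
j=3: u_3=53/120 ∈ [13/31, 18/31) → index 4
j=4: u_4=17/30 ∈ [13/31, 18/31) → index 4
j=5: u_5=83/120 ∈ [18/31, 24/31) → index 5
j=6: u_6=49/60 ∈ [24/31, 28/31) → index 6
j=7: u_7=113/120 ∈ [28/31, 1) → index 7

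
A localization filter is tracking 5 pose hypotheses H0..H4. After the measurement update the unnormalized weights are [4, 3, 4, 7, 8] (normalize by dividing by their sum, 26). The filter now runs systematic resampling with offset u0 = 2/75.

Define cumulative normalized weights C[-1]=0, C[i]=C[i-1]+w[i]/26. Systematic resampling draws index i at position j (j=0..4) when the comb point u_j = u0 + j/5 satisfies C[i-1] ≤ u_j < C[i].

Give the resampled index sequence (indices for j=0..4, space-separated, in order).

C = [2/13, 7/26, 11/26, 9/13, 1]
j=0: u_0=2/75 ∈ [0, 2/13) → index 0
j=1: u_1=17/75 ∈ [2/13, 7/26) → index 1
j=2: u_2=32/75 ∈ [11/26, 9/13) → index 3
j=3: u_3=47/75 ∈ [11/26, 9/13) → index 3
j=4: u_4=62/75 ∈ [9/13, 1) → index 4

0 1 3 3 4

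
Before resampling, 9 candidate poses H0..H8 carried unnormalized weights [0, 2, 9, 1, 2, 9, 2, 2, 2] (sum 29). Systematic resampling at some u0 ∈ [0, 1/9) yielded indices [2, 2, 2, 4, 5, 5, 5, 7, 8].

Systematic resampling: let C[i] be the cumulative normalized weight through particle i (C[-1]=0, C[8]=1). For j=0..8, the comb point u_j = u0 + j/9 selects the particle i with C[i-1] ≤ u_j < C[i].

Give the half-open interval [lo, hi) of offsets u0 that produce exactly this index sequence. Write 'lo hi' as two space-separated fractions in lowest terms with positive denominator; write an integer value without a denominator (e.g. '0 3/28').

C = [0, 2/29, 11/29, 12/29, 14/29, 23/29, 25/29, 27/29, 1]
j=0 picked index 2: u0 ∈ [2/29, 11/29)
j=1 picked index 2: u0 ∈ [-11/261, 70/261)
j=2 picked index 2: u0 ∈ [-40/261, 41/261)
j=3 picked index 4: u0 ∈ [7/87, 13/87)
j=4 picked index 5: u0 ∈ [10/261, 91/261)
j=5 picked index 5: u0 ∈ [-19/261, 62/261)
j=6 picked index 5: u0 ∈ [-16/87, 11/87)
j=7 picked index 7: u0 ∈ [22/261, 40/261)
j=8 picked index 8: u0 ∈ [11/261, 1/9)
intersection: [22/261, 1/9)

22/261 1/9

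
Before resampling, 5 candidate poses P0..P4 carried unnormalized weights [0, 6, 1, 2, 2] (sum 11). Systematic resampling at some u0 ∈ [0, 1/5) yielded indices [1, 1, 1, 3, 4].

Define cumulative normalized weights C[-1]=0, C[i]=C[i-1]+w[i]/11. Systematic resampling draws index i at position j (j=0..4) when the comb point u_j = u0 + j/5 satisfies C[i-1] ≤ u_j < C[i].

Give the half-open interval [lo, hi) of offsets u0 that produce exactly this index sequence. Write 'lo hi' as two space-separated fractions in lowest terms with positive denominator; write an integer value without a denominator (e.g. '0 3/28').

2/55 8/55

C = [0, 6/11, 7/11, 9/11, 1]
j=0 picked index 1: u0 ∈ [0, 6/11)
j=1 picked index 1: u0 ∈ [-1/5, 19/55)
j=2 picked index 1: u0 ∈ [-2/5, 8/55)
j=3 picked index 3: u0 ∈ [2/55, 12/55)
j=4 picked index 4: u0 ∈ [1/55, 1/5)
intersection: [2/55, 8/55)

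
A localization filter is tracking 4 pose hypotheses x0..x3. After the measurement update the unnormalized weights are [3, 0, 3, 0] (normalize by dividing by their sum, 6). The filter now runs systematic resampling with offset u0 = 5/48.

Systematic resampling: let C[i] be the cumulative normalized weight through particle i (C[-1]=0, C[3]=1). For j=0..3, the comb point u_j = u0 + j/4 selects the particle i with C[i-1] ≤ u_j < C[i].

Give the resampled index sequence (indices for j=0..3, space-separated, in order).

C = [1/2, 1/2, 1, 1]
j=0: u_0=5/48 ∈ [0, 1/2) → index 0
j=1: u_1=17/48 ∈ [0, 1/2) → index 0
j=2: u_2=29/48 ∈ [1/2, 1) → index 2
j=3: u_3=41/48 ∈ [1/2, 1) → index 2

0 0 2 2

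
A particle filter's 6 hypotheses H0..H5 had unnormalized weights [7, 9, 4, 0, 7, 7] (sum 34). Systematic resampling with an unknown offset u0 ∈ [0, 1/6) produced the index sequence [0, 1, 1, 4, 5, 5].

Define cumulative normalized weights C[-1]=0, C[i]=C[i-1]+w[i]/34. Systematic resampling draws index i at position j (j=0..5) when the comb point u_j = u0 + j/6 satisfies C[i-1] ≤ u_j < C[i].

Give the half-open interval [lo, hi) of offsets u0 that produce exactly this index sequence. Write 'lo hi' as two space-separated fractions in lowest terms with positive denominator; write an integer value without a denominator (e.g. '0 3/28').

C = [7/34, 8/17, 10/17, 10/17, 27/34, 1]
j=0 picked index 0: u0 ∈ [0, 7/34)
j=1 picked index 1: u0 ∈ [2/51, 31/102)
j=2 picked index 1: u0 ∈ [-13/102, 7/51)
j=3 picked index 4: u0 ∈ [3/34, 5/17)
j=4 picked index 5: u0 ∈ [13/102, 1/3)
j=5 picked index 5: u0 ∈ [-2/51, 1/6)
intersection: [13/102, 7/51)

13/102 7/51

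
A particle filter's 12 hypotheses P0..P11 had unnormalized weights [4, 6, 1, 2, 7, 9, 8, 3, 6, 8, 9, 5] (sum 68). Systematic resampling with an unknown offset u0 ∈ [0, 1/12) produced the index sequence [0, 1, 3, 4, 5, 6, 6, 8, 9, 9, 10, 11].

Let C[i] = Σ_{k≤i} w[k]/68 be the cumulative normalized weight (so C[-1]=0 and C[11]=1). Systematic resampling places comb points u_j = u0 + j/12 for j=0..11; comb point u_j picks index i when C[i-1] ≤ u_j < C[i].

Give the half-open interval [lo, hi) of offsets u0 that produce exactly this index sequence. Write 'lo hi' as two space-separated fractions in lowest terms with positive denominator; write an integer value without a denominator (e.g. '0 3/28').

1/102 5/204

C = [1/17, 5/34, 11/68, 13/68, 5/17, 29/68, 37/68, 10/17, 23/34, 27/34, 63/68, 1]
j=0 picked index 0: u0 ∈ [0, 1/17)
j=1 picked index 1: u0 ∈ [-5/204, 13/204)
j=2 picked index 3: u0 ∈ [-1/204, 5/204)
j=3 picked index 4: u0 ∈ [-1/17, 3/68)
j=4 picked index 5: u0 ∈ [-2/51, 19/204)
j=5 picked index 6: u0 ∈ [1/102, 13/102)
j=6 picked index 6: u0 ∈ [-5/68, 3/68)
j=7 picked index 8: u0 ∈ [1/204, 19/204)
j=8 picked index 9: u0 ∈ [1/102, 13/102)
j=9 picked index 9: u0 ∈ [-5/68, 3/68)
j=10 picked index 10: u0 ∈ [-2/51, 19/204)
j=11 picked index 11: u0 ∈ [1/102, 1/12)
intersection: [1/102, 5/204)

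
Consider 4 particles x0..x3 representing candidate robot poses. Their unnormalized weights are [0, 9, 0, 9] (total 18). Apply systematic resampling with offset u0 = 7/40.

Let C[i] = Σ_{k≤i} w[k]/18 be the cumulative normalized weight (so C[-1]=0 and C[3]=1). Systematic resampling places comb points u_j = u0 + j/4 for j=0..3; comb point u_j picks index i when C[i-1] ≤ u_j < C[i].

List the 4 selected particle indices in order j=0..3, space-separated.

1 1 3 3

C = [0, 1/2, 1/2, 1]
j=0: u_0=7/40 ∈ [0, 1/2) → index 1
j=1: u_1=17/40 ∈ [0, 1/2) → index 1
j=2: u_2=27/40 ∈ [1/2, 1) → index 3
j=3: u_3=37/40 ∈ [1/2, 1) → index 3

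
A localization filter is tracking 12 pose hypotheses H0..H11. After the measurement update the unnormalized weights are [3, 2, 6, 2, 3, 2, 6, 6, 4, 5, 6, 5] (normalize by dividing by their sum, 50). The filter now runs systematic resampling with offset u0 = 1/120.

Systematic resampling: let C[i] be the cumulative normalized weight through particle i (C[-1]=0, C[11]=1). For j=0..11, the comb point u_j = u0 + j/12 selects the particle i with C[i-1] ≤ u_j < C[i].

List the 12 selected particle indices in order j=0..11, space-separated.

C = [3/50, 1/10, 11/50, 13/50, 8/25, 9/25, 12/25, 3/5, 17/25, 39/50, 9/10, 1]
j=0: u_0=1/120 ∈ [0, 3/50) → index 0
j=1: u_1=11/120 ∈ [3/50, 1/10) → index 1
j=2: u_2=7/40 ∈ [1/10, 11/50) → index 2
j=3: u_3=31/120 ∈ [11/50, 13/50) → index 3
j=4: u_4=41/120 ∈ [8/25, 9/25) → index 5
j=5: u_5=17/40 ∈ [9/25, 12/25) → index 6
j=6: u_6=61/120 ∈ [12/25, 3/5) → index 7
j=7: u_7=71/120 ∈ [12/25, 3/5) → index 7
j=8: u_8=27/40 ∈ [3/5, 17/25) → index 8
j=9: u_9=91/120 ∈ [17/25, 39/50) → index 9
j=10: u_10=101/120 ∈ [39/50, 9/10) → index 10
j=11: u_11=37/40 ∈ [9/10, 1) → index 11

0 1 2 3 5 6 7 7 8 9 10 11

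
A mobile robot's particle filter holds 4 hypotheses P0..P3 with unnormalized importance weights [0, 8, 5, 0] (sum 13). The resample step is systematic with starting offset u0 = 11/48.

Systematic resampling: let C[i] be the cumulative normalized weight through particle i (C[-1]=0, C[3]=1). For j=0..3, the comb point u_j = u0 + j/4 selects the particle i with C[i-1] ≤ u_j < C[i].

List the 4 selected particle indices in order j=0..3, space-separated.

1 1 2 2

C = [0, 8/13, 1, 1]
j=0: u_0=11/48 ∈ [0, 8/13) → index 1
j=1: u_1=23/48 ∈ [0, 8/13) → index 1
j=2: u_2=35/48 ∈ [8/13, 1) → index 2
j=3: u_3=47/48 ∈ [8/13, 1) → index 2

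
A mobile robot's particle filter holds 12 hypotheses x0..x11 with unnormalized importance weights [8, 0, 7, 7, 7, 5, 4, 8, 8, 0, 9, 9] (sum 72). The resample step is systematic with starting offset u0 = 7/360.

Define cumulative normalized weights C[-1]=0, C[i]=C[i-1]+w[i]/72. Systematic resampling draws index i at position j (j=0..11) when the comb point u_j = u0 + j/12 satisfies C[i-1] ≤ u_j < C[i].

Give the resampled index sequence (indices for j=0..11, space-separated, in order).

C = [1/9, 1/9, 5/24, 11/36, 29/72, 17/36, 19/36, 23/36, 3/4, 3/4, 7/8, 1]
j=0: u_0=7/360 ∈ [0, 1/9) → index 0
j=1: u_1=37/360 ∈ [0, 1/9) → index 0
j=2: u_2=67/360 ∈ [1/9, 5/24) → index 2
j=3: u_3=97/360 ∈ [5/24, 11/36) → index 3
j=4: u_4=127/360 ∈ [11/36, 29/72) → index 4
j=5: u_5=157/360 ∈ [29/72, 17/36) → index 5
j=6: u_6=187/360 ∈ [17/36, 19/36) → index 6
j=7: u_7=217/360 ∈ [19/36, 23/36) → index 7
j=8: u_8=247/360 ∈ [23/36, 3/4) → index 8
j=9: u_9=277/360 ∈ [3/4, 7/8) → index 10
j=10: u_10=307/360 ∈ [3/4, 7/8) → index 10
j=11: u_11=337/360 ∈ [7/8, 1) → index 11

0 0 2 3 4 5 6 7 8 10 10 11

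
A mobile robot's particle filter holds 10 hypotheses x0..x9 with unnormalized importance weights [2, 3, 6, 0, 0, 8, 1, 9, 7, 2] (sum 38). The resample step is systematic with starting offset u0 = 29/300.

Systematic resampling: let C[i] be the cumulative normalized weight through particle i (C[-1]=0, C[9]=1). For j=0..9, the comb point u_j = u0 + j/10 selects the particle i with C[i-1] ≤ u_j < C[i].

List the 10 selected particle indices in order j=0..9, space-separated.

C = [1/19, 5/38, 11/38, 11/38, 11/38, 1/2, 10/19, 29/38, 18/19, 1]
j=0: u_0=29/300 ∈ [1/19, 5/38) → index 1
j=1: u_1=59/300 ∈ [5/38, 11/38) → index 2
j=2: u_2=89/300 ∈ [11/38, 1/2) → index 5
j=3: u_3=119/300 ∈ [11/38, 1/2) → index 5
j=4: u_4=149/300 ∈ [11/38, 1/2) → index 5
j=5: u_5=179/300 ∈ [10/19, 29/38) → index 7
j=6: u_6=209/300 ∈ [10/19, 29/38) → index 7
j=7: u_7=239/300 ∈ [29/38, 18/19) → index 8
j=8: u_8=269/300 ∈ [29/38, 18/19) → index 8
j=9: u_9=299/300 ∈ [18/19, 1) → index 9

1 2 5 5 5 7 7 8 8 9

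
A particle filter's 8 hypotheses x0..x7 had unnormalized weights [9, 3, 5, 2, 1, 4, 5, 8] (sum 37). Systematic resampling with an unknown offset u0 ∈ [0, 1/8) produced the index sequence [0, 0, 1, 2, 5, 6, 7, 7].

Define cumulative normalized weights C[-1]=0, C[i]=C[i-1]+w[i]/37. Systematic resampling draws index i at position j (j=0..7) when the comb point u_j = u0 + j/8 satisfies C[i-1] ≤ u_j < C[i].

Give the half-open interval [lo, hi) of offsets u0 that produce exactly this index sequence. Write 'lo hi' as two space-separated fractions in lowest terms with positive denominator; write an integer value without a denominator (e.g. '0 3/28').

C = [9/37, 12/37, 17/37, 19/37, 20/37, 24/37, 29/37, 1]
j=0 picked index 0: u0 ∈ [0, 9/37)
j=1 picked index 0: u0 ∈ [-1/8, 35/296)
j=2 picked index 1: u0 ∈ [-1/148, 11/148)
j=3 picked index 2: u0 ∈ [-15/296, 25/296)
j=4 picked index 5: u0 ∈ [3/74, 11/74)
j=5 picked index 6: u0 ∈ [7/296, 47/296)
j=6 picked index 7: u0 ∈ [5/148, 1/4)
j=7 picked index 7: u0 ∈ [-27/296, 1/8)
intersection: [3/74, 11/148)

3/74 11/148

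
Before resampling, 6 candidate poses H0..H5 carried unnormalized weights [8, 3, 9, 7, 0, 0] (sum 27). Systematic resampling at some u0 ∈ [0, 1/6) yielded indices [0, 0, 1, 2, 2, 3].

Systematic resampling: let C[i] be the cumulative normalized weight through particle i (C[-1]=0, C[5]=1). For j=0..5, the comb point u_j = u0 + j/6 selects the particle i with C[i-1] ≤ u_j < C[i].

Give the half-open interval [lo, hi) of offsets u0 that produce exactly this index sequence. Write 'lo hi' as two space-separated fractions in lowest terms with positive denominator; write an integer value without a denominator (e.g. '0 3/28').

C = [8/27, 11/27, 20/27, 1, 1, 1]
j=0 picked index 0: u0 ∈ [0, 8/27)
j=1 picked index 0: u0 ∈ [-1/6, 7/54)
j=2 picked index 1: u0 ∈ [-1/27, 2/27)
j=3 picked index 2: u0 ∈ [-5/54, 13/54)
j=4 picked index 2: u0 ∈ [-7/27, 2/27)
j=5 picked index 3: u0 ∈ [-5/54, 1/6)
intersection: [0, 2/27)

0 2/27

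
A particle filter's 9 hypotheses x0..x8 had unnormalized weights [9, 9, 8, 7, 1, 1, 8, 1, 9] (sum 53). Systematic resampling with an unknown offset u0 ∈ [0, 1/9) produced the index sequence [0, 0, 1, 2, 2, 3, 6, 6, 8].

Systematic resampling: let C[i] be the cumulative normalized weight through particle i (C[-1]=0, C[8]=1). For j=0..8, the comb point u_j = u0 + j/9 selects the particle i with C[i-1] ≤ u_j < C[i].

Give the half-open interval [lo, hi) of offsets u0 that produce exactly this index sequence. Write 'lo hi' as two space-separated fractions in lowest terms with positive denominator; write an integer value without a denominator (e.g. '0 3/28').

1/159 16/477

C = [9/53, 18/53, 26/53, 33/53, 34/53, 35/53, 43/53, 44/53, 1]
j=0 picked index 0: u0 ∈ [0, 9/53)
j=1 picked index 0: u0 ∈ [-1/9, 28/477)
j=2 picked index 1: u0 ∈ [-25/477, 56/477)
j=3 picked index 2: u0 ∈ [1/159, 25/159)
j=4 picked index 2: u0 ∈ [-50/477, 22/477)
j=5 picked index 3: u0 ∈ [-31/477, 32/477)
j=6 picked index 6: u0 ∈ [-1/159, 23/159)
j=7 picked index 6: u0 ∈ [-56/477, 16/477)
j=8 picked index 8: u0 ∈ [-28/477, 1/9)
intersection: [1/159, 16/477)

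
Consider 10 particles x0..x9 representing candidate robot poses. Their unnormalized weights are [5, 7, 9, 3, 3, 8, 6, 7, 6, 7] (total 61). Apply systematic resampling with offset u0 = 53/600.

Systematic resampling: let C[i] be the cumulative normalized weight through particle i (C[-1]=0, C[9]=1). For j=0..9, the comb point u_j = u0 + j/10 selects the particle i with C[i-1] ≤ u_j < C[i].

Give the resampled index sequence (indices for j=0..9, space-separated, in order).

1 1 2 3 5 6 7 8 9 9

C = [5/61, 12/61, 21/61, 24/61, 27/61, 35/61, 41/61, 48/61, 54/61, 1]
j=0: u_0=53/600 ∈ [5/61, 12/61) → index 1
j=1: u_1=113/600 ∈ [5/61, 12/61) → index 1
j=2: u_2=173/600 ∈ [12/61, 21/61) → index 2
j=3: u_3=233/600 ∈ [21/61, 24/61) → index 3
j=4: u_4=293/600 ∈ [27/61, 35/61) → index 5
j=5: u_5=353/600 ∈ [35/61, 41/61) → index 6
j=6: u_6=413/600 ∈ [41/61, 48/61) → index 7
j=7: u_7=473/600 ∈ [48/61, 54/61) → index 8
j=8: u_8=533/600 ∈ [54/61, 1) → index 9
j=9: u_9=593/600 ∈ [54/61, 1) → index 9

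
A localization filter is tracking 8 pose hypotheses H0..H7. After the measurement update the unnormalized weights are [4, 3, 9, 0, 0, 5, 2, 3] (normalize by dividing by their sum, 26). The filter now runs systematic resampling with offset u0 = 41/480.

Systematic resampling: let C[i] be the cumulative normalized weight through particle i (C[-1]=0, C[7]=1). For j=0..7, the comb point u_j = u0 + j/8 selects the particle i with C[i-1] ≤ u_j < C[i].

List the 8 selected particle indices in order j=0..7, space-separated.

C = [2/13, 7/26, 8/13, 8/13, 8/13, 21/26, 23/26, 1]
j=0: u_0=41/480 ∈ [0, 2/13) → index 0
j=1: u_1=101/480 ∈ [2/13, 7/26) → index 1
j=2: u_2=161/480 ∈ [7/26, 8/13) → index 2
j=3: u_3=221/480 ∈ [7/26, 8/13) → index 2
j=4: u_4=281/480 ∈ [7/26, 8/13) → index 2
j=5: u_5=341/480 ∈ [8/13, 21/26) → index 5
j=6: u_6=401/480 ∈ [21/26, 23/26) → index 6
j=7: u_7=461/480 ∈ [23/26, 1) → index 7

0 1 2 2 2 5 6 7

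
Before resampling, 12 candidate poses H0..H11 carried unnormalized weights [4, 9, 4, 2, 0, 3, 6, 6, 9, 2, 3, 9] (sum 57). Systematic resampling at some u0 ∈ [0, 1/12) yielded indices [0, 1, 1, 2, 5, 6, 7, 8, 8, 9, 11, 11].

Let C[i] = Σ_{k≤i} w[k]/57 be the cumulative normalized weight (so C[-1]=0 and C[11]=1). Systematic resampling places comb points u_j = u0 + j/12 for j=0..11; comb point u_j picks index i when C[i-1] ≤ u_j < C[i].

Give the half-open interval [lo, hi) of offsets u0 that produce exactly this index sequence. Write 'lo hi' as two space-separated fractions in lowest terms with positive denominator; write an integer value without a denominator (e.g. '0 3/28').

C = [4/57, 13/57, 17/57, 1/3, 1/3, 22/57, 28/57, 34/57, 43/57, 15/19, 16/19, 1]
j=0 picked index 0: u0 ∈ [0, 4/57)
j=1 picked index 1: u0 ∈ [-1/76, 11/76)
j=2 picked index 1: u0 ∈ [-11/114, 7/114)
j=3 picked index 2: u0 ∈ [-5/228, 11/228)
j=4 picked index 5: u0 ∈ [0, 1/19)
j=5 picked index 6: u0 ∈ [-7/228, 17/228)
j=6 picked index 7: u0 ∈ [-1/114, 11/114)
j=7 picked index 8: u0 ∈ [1/76, 13/76)
j=8 picked index 8: u0 ∈ [-4/57, 5/57)
j=9 picked index 9: u0 ∈ [1/228, 3/76)
j=10 picked index 11: u0 ∈ [1/114, 1/6)
j=11 picked index 11: u0 ∈ [-17/228, 1/12)
intersection: [1/76, 3/76)

1/76 3/76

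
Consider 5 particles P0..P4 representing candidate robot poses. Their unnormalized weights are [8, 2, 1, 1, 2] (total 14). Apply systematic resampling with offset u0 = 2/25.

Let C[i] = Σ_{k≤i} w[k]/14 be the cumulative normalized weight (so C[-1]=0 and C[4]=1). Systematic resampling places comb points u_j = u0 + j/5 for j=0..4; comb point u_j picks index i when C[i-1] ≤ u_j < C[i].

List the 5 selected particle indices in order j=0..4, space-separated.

C = [4/7, 5/7, 11/14, 6/7, 1]
j=0: u_0=2/25 ∈ [0, 4/7) → index 0
j=1: u_1=7/25 ∈ [0, 4/7) → index 0
j=2: u_2=12/25 ∈ [0, 4/7) → index 0
j=3: u_3=17/25 ∈ [4/7, 5/7) → index 1
j=4: u_4=22/25 ∈ [6/7, 1) → index 4

0 0 0 1 4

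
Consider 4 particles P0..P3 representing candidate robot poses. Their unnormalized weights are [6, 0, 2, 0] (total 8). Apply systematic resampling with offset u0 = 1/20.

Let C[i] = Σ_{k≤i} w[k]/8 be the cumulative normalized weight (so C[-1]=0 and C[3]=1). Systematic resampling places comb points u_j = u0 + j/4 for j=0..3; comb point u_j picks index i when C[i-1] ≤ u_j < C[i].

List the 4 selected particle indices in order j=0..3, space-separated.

C = [3/4, 3/4, 1, 1]
j=0: u_0=1/20 ∈ [0, 3/4) → index 0
j=1: u_1=3/10 ∈ [0, 3/4) → index 0
j=2: u_2=11/20 ∈ [0, 3/4) → index 0
j=3: u_3=4/5 ∈ [3/4, 1) → index 2

0 0 0 2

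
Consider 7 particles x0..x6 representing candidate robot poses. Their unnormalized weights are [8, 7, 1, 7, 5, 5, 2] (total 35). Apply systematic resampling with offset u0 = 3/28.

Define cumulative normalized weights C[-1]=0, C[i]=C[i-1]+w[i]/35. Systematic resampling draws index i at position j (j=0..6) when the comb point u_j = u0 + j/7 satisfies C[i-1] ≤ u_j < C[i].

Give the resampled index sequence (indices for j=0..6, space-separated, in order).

C = [8/35, 3/7, 16/35, 23/35, 4/5, 33/35, 1]
j=0: u_0=3/28 ∈ [0, 8/35) → index 0
j=1: u_1=1/4 ∈ [8/35, 3/7) → index 1
j=2: u_2=11/28 ∈ [8/35, 3/7) → index 1
j=3: u_3=15/28 ∈ [16/35, 23/35) → index 3
j=4: u_4=19/28 ∈ [23/35, 4/5) → index 4
j=5: u_5=23/28 ∈ [4/5, 33/35) → index 5
j=6: u_6=27/28 ∈ [33/35, 1) → index 6

0 1 1 3 4 5 6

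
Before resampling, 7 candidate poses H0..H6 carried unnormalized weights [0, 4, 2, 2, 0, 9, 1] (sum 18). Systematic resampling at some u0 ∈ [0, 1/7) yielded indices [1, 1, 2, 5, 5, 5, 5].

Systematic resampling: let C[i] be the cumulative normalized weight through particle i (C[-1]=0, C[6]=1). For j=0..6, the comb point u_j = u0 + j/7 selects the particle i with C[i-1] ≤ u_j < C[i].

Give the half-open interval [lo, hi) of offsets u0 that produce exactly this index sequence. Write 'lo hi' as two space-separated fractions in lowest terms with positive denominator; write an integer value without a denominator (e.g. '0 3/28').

C = [0, 2/9, 1/3, 4/9, 4/9, 17/18, 1]
j=0 picked index 1: u0 ∈ [0, 2/9)
j=1 picked index 1: u0 ∈ [-1/7, 5/63)
j=2 picked index 2: u0 ∈ [-4/63, 1/21)
j=3 picked index 5: u0 ∈ [1/63, 65/126)
j=4 picked index 5: u0 ∈ [-8/63, 47/126)
j=5 picked index 5: u0 ∈ [-17/63, 29/126)
j=6 picked index 5: u0 ∈ [-26/63, 11/126)
intersection: [1/63, 1/21)

1/63 1/21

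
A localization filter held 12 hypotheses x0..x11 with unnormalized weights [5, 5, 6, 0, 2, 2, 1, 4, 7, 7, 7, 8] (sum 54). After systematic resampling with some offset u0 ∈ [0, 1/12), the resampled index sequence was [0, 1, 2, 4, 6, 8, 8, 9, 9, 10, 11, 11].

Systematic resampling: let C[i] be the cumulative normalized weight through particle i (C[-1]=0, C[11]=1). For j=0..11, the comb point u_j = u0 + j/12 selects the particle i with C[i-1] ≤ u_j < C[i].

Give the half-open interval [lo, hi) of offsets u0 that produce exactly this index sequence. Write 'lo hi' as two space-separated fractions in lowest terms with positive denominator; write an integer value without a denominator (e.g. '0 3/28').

C = [5/54, 5/27, 8/27, 8/27, 1/3, 10/27, 7/18, 25/54, 16/27, 13/18, 23/27, 1]
j=0 picked index 0: u0 ∈ [0, 5/54)
j=1 picked index 1: u0 ∈ [1/108, 11/108)
j=2 picked index 2: u0 ∈ [1/54, 7/54)
j=3 picked index 4: u0 ∈ [5/108, 1/12)
j=4 picked index 6: u0 ∈ [1/27, 1/18)
j=5 picked index 8: u0 ∈ [5/108, 19/108)
j=6 picked index 8: u0 ∈ [-1/27, 5/54)
j=7 picked index 9: u0 ∈ [1/108, 5/36)
j=8 picked index 9: u0 ∈ [-2/27, 1/18)
j=9 picked index 10: u0 ∈ [-1/36, 11/108)
j=10 picked index 11: u0 ∈ [1/54, 1/6)
j=11 picked index 11: u0 ∈ [-7/108, 1/12)
intersection: [5/108, 1/18)

5/108 1/18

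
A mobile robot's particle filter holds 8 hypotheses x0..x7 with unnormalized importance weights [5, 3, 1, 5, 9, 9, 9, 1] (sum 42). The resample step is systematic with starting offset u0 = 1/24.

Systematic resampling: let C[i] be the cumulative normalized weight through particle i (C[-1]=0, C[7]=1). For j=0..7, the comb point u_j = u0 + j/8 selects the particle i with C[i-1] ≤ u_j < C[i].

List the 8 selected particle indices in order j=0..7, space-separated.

C = [5/42, 4/21, 3/14, 1/3, 23/42, 16/21, 41/42, 1]
j=0: u_0=1/24 ∈ [0, 5/42) → index 0
j=1: u_1=1/6 ∈ [5/42, 4/21) → index 1
j=2: u_2=7/24 ∈ [3/14, 1/3) → index 3
j=3: u_3=5/12 ∈ [1/3, 23/42) → index 4
j=4: u_4=13/24 ∈ [1/3, 23/42) → index 4
j=5: u_5=2/3 ∈ [23/42, 16/21) → index 5
j=6: u_6=19/24 ∈ [16/21, 41/42) → index 6
j=7: u_7=11/12 ∈ [16/21, 41/42) → index 6

0 1 3 4 4 5 6 6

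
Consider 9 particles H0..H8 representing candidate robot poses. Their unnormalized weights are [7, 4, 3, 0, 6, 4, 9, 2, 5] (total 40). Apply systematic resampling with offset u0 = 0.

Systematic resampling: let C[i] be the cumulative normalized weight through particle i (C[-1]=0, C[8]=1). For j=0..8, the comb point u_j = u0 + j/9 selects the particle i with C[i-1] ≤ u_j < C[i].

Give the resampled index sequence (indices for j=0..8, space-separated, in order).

C = [7/40, 11/40, 7/20, 7/20, 1/2, 3/5, 33/40, 7/8, 1]
j=0: u_0=0 ∈ [0, 7/40) → index 0
j=1: u_1=1/9 ∈ [0, 7/40) → index 0
j=2: u_2=2/9 ∈ [7/40, 11/40) → index 1
j=3: u_3=1/3 ∈ [11/40, 7/20) → index 2
j=4: u_4=4/9 ∈ [7/20, 1/2) → index 4
j=5: u_5=5/9 ∈ [1/2, 3/5) → index 5
j=6: u_6=2/3 ∈ [3/5, 33/40) → index 6
j=7: u_7=7/9 ∈ [3/5, 33/40) → index 6
j=8: u_8=8/9 ∈ [7/8, 1) → index 8

0 0 1 2 4 5 6 6 8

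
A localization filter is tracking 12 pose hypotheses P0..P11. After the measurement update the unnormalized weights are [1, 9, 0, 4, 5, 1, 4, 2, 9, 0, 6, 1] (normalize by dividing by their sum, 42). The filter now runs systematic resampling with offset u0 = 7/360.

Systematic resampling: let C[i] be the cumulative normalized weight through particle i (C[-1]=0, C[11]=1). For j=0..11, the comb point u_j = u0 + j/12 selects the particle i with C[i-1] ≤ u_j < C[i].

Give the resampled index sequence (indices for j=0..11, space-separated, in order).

C = [1/42, 5/21, 5/21, 1/3, 19/42, 10/21, 4/7, 13/21, 5/6, 5/6, 41/42, 1]
j=0: u_0=7/360 ∈ [0, 1/42) → index 0
j=1: u_1=37/360 ∈ [1/42, 5/21) → index 1
j=2: u_2=67/360 ∈ [1/42, 5/21) → index 1
j=3: u_3=97/360 ∈ [5/21, 1/3) → index 3
j=4: u_4=127/360 ∈ [1/3, 19/42) → index 4
j=5: u_5=157/360 ∈ [1/3, 19/42) → index 4
j=6: u_6=187/360 ∈ [10/21, 4/7) → index 6
j=7: u_7=217/360 ∈ [4/7, 13/21) → index 7
j=8: u_8=247/360 ∈ [13/21, 5/6) → index 8
j=9: u_9=277/360 ∈ [13/21, 5/6) → index 8
j=10: u_10=307/360 ∈ [5/6, 41/42) → index 10
j=11: u_11=337/360 ∈ [5/6, 41/42) → index 10

0 1 1 3 4 4 6 7 8 8 10 10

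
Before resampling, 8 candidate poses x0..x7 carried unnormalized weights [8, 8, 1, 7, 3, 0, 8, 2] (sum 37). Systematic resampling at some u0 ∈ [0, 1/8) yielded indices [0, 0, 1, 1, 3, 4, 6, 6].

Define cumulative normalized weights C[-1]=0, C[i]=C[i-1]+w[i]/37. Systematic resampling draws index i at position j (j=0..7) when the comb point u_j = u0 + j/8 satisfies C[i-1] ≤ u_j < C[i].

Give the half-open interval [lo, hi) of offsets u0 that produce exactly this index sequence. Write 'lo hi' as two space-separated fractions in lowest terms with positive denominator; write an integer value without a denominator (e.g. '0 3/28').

C = [8/37, 16/37, 17/37, 24/37, 27/37, 27/37, 35/37, 1]
j=0 picked index 0: u0 ∈ [0, 8/37)
j=1 picked index 0: u0 ∈ [-1/8, 27/296)
j=2 picked index 1: u0 ∈ [-5/148, 27/148)
j=3 picked index 1: u0 ∈ [-47/296, 17/296)
j=4 picked index 3: u0 ∈ [-3/74, 11/74)
j=5 picked index 4: u0 ∈ [7/296, 31/296)
j=6 picked index 6: u0 ∈ [-3/148, 29/148)
j=7 picked index 6: u0 ∈ [-43/296, 21/296)
intersection: [7/296, 17/296)

7/296 17/296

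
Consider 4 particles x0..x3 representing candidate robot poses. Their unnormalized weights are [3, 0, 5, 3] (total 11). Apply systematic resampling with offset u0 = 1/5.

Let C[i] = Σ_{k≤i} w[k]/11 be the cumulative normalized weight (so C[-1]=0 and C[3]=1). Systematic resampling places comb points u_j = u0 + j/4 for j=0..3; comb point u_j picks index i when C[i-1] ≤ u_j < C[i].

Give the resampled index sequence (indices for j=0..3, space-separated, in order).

C = [3/11, 3/11, 8/11, 1]
j=0: u_0=1/5 ∈ [0, 3/11) → index 0
j=1: u_1=9/20 ∈ [3/11, 8/11) → index 2
j=2: u_2=7/10 ∈ [3/11, 8/11) → index 2
j=3: u_3=19/20 ∈ [8/11, 1) → index 3

0 2 2 3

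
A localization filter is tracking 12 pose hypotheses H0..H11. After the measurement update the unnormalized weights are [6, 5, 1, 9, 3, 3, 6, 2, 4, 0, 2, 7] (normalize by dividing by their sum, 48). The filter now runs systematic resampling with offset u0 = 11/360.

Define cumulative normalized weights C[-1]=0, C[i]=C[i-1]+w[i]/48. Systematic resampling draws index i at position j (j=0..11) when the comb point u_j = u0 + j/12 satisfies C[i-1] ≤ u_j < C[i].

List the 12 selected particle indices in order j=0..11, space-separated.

0 0 1 3 3 4 5 6 7 8 11 11

C = [1/8, 11/48, 1/4, 7/16, 1/2, 9/16, 11/16, 35/48, 13/16, 13/16, 41/48, 1]
j=0: u_0=11/360 ∈ [0, 1/8) → index 0
j=1: u_1=41/360 ∈ [0, 1/8) → index 0
j=2: u_2=71/360 ∈ [1/8, 11/48) → index 1
j=3: u_3=101/360 ∈ [1/4, 7/16) → index 3
j=4: u_4=131/360 ∈ [1/4, 7/16) → index 3
j=5: u_5=161/360 ∈ [7/16, 1/2) → index 4
j=6: u_6=191/360 ∈ [1/2, 9/16) → index 5
j=7: u_7=221/360 ∈ [9/16, 11/16) → index 6
j=8: u_8=251/360 ∈ [11/16, 35/48) → index 7
j=9: u_9=281/360 ∈ [35/48, 13/16) → index 8
j=10: u_10=311/360 ∈ [41/48, 1) → index 11
j=11: u_11=341/360 ∈ [41/48, 1) → index 11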